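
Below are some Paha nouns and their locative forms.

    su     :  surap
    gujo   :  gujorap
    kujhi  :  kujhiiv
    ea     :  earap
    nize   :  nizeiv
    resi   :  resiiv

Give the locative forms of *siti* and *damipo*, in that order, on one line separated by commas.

sitiiv, damiporap

The suffix is conditioned by the last vowel: -iv when the last vowel of the stem is a front vowel (*kujhi*, *nize*, *resi*); -rap when the last vowel of the stem is a back vowel (*su*, *gujo*, *ea*).
The last vowel of *siti* is /i/, which is a front vowel, so the suffix is -iv, giving *sitiiv*.
*damipo*: last vowel = /o/, a back vowel → -rap → *damiporap*.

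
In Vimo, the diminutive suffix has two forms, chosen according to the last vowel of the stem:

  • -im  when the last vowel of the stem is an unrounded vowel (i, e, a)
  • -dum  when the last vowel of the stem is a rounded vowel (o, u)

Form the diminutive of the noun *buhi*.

The last vowel of *buhi* is /i/, which is an unrounded vowel, so the suffix is -im, giving *buhiim*.

buhiim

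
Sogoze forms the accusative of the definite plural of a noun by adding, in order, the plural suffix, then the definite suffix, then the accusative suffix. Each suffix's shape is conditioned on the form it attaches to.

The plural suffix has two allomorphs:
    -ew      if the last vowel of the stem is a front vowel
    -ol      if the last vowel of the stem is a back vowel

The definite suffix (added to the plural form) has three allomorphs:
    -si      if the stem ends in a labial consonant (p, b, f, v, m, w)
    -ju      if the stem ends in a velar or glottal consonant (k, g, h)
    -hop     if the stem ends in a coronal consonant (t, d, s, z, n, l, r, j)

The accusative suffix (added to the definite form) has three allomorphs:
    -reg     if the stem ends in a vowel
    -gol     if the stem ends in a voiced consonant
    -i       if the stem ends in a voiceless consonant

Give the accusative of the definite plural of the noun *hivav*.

The last vowel of *hivav* is /a/, which is a back vowel, so the plural suffix is -ol, giving *hivavol*.
The plural form *hivavol* — final consonant /l/ (coronal) → -hop → *hivavolhop*.
The definite form *hivavolhop* — final sound /p/ (a voiceless consonant) → -i → *hivavolhopi*.

hivavolhopi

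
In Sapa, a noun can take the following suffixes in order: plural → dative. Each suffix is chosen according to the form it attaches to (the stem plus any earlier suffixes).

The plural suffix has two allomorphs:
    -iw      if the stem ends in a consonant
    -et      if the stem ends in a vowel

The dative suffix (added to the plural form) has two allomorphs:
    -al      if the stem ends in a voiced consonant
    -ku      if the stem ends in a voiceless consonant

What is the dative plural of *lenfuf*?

lenfufiwal

*lenfuf* — final sound /f/ (a consonant) → -iw → *lenfufiw*.
Since the final consonant of the plural form *lenfufiw* is /w/ (voiced), it takes -al, giving *lenfufiwal*.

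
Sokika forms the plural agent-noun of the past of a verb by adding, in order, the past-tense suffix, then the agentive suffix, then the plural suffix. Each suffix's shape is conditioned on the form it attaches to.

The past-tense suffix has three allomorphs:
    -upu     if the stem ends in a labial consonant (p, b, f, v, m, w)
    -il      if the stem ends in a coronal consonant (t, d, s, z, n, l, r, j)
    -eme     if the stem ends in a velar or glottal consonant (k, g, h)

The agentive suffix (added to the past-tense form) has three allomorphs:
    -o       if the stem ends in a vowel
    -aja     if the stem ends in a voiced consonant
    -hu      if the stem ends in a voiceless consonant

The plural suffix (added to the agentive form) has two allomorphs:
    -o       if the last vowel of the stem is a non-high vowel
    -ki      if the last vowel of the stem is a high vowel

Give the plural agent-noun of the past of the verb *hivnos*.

*hivnos*: final consonant = /s/, coronal → -il → *hivnosil*.
The past-tense form *hivnosil* — final sound /l/ (a voiced consonant) → -aja → *hivnosilaja*.
The agentive form *hivnosilaja* — last vowel /a/ (a non-high vowel) → -o → *hivnosilajao*.

hivnosilajao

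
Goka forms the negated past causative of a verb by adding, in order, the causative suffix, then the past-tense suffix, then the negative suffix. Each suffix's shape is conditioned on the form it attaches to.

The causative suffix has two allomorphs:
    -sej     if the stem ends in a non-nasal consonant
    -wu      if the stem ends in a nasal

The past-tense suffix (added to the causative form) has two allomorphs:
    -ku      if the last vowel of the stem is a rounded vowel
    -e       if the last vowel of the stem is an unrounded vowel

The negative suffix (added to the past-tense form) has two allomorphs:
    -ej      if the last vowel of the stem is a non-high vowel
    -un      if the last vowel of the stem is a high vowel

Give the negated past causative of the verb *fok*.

The final consonant of *fok* is /k/, which is non-nasal, so the causative suffix is -sej, giving *foksej*.
The last vowel of the causative form *foksej* is /e/, which is an unrounded vowel, so the past-tense suffix is -e, giving *fokseje*.
The last vowel of the past-tense form *fokseje* is /e/, which is a non-high vowel, so the negative suffix is -ej, giving *foksejeej*.

foksejeej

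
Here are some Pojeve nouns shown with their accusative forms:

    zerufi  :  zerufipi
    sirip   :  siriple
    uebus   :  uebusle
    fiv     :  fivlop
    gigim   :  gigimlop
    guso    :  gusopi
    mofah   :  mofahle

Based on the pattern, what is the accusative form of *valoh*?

The pattern is voicing of the final sound: -le when the stem ends in a voiceless consonant (*sirip*, *uebus*, *mofah*); -lop when the stem ends in a voiced consonant (*fiv*, *gigim*); -pi when the stem ends in a vowel (*zerufi*, *guso*).
*valoh* — final sound /h/ (a voiceless consonant) → -le → *valohle*.

valohle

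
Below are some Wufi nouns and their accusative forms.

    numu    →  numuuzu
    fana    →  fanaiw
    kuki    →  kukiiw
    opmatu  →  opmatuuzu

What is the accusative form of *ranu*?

Looking at the last vowel of each stem: -uzu when the last vowel of the stem is a rounded vowel (*numu*, *opmatu*); -iw when the last vowel of the stem is an unrounded vowel (*fana*, *kuki*).
*ranu* — last vowel /u/ (a rounded vowel) → -uzu → *ranuuzu*.

ranuuzu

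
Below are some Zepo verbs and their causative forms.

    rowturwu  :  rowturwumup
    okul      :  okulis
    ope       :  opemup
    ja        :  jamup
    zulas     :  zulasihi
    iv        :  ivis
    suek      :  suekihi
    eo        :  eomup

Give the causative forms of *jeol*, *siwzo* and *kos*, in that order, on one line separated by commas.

jeolis, siwzomup, kosihi

The suffix is conditioned by the final sound: -ihi when the stem ends in a voiceless consonant (*zulas*, *suek*); -is when the stem ends in a voiced consonant (*okul*, *iv*); -mup when the stem ends in a vowel (*rowturwu*, *ope*, *ja*, *eo*).
Since the final sound of *jeol* is /l/ (a voiced consonant), it takes -is, giving *jeolis*.
*siwzo*: final sound = /o/, a vowel → -mup → *siwzomup*.
Since the final sound of *kos* is /s/ (a voiceless consonant), it takes -ihi, giving *kosihi*.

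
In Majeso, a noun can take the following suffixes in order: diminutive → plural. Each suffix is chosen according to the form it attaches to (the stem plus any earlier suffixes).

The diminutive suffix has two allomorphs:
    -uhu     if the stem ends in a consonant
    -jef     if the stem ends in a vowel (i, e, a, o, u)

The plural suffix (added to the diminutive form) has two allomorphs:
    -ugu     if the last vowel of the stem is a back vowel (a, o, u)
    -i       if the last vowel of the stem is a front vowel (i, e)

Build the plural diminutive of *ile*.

ilejefi

*ile* — final sound /e/ (a vowel) → -jef → *ilejef*.
Since the last vowel of the diminutive form *ilejef* is /e/ (a front vowel), it takes -i, giving *ilejefi*.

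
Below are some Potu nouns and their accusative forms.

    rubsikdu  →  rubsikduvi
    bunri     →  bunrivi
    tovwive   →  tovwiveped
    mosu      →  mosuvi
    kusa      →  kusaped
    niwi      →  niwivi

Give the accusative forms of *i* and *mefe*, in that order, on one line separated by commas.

ivi, mefeped

The alternation tracks the last vowel of the stem — -vi when the last vowel of the stem is a high vowel (*rubsikdu*, *bunri*, *mosu*, *niwi*); -ped when the last vowel of the stem is a non-high vowel (*tovwive*, *kusa*).
The last vowel of *i* is /i/, which is a high vowel, so the suffix is -vi, giving *ivi*.
*mefe* — last vowel /e/ (a non-high vowel) → -ped → *mefeped*.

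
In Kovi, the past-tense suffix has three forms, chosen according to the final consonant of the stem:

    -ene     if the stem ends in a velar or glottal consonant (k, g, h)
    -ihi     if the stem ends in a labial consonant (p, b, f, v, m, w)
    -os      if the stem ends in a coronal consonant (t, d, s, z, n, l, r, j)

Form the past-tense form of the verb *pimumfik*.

The final consonant of *pimumfik* is /k/, which is velar/glottal, so the suffix is -ene, giving *pimumfikene*.

pimumfikene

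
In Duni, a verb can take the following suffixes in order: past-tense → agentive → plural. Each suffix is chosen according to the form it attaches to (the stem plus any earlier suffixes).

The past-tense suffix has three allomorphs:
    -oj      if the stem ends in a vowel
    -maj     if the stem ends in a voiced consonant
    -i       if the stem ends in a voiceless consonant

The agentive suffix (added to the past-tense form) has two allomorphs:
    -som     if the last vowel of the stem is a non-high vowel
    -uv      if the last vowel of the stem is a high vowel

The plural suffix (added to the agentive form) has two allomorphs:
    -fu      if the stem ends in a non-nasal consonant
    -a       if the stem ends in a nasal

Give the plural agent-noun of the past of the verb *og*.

The final sound of *og* is /g/, which is a voiced consonant, so the past-tense suffix is -maj, giving *ogmaj*.
The past-tense form *ogmaj* — last vowel /a/ (a non-high vowel) → -som → *ogmajsom*.
The agentive form *ogmajsom*: final consonant = /m/, a nasal → -a → *ogmajsoma*.

ogmajsoma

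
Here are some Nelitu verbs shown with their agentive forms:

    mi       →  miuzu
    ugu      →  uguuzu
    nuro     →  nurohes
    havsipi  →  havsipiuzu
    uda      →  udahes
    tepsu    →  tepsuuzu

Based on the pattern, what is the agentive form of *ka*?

The suffix is conditioned by the last vowel: -uzu when the last vowel of the stem is a high vowel (*mi*, *ugu*, *havsipi*, *tepsu*); -hes when the last vowel of the stem is a non-high vowel (*nuro*, *uda*).
*ka* — last vowel /a/ (a non-high vowel) → -hes → *kahes*.

kahes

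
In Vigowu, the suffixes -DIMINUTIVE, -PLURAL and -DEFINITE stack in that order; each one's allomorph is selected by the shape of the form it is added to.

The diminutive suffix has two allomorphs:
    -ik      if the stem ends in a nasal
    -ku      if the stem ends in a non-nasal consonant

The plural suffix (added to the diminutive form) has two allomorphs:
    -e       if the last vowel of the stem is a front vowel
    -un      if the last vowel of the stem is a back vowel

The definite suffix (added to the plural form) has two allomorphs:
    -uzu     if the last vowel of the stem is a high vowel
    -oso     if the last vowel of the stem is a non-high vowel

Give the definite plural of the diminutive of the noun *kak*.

kakkuunuzu

Since the final consonant of *kak* is /k/ (non-nasal), it takes -ku, giving *kakku*.
The last vowel of the diminutive form *kakku* is /u/, which is a back vowel, so the plural suffix is -un, giving *kakkuun*.
Since the last vowel of the plural form *kakkuun* is /u/ (a high vowel), it takes -uzu, giving *kakkuunuzu*.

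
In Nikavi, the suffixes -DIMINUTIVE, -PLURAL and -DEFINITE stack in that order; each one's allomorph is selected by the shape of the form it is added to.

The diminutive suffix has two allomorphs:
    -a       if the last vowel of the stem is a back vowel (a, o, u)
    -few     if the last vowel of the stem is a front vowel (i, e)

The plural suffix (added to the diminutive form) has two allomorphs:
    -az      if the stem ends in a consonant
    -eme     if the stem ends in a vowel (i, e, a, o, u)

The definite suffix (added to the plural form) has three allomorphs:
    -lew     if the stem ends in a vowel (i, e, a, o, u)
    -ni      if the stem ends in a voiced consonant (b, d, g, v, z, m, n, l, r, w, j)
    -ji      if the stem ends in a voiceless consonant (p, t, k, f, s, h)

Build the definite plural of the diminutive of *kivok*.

Since the last vowel of *kivok* is /o/ (a back vowel), it takes -a, giving *kivoka*.
The diminutive form *kivoka* — final sound /a/ (a vowel) → -eme → *kivokaeme*.
The plural form *kivokaeme* — final sound /e/ (a vowel) → -lew → *kivokaemelew*.

kivokaemelew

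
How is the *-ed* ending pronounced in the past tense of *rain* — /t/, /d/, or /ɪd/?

The stem *rain* ends in a voiced sound other than /d/.
The -ed suffix is realized as /ɪd/ after /t, d/; as /t/ after other voiceless consonants; and as /d/ after other voiced sounds.
So -ed on *rain* is pronounced /d/.

/d/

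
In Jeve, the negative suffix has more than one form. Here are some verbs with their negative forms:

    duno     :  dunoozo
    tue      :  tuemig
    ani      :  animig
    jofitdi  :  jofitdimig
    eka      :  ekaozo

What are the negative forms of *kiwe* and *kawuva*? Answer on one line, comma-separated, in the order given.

kiwemig, kawuvaozo

Looking at the last vowel of each stem: -mig when the last vowel of the stem is a front vowel (*tue*, *ani*, *jofitdi*); -ozo when the last vowel of the stem is a back vowel (*duno*, *eka*).
The last vowel of *kiwe* is /e/, which is a front vowel, so the suffix is -mig, giving *kiwemig*.
*kawuva*: last vowel = /a/, a back vowel → -ozo → *kawuvaozo*.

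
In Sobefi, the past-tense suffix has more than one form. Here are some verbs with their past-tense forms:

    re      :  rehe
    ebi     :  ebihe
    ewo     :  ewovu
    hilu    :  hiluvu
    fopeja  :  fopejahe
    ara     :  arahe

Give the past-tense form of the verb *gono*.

Looking at the last vowel of each stem: -vu when the last vowel of the stem is a rounded vowel (*ewo*, *hilu*); -he when the last vowel of the stem is an unrounded vowel (*re*, *ebi*, *fopeja*, *ara*).
*gono*: last vowel = /o/, a rounded vowel → -vu → *gonovu*.

gonovu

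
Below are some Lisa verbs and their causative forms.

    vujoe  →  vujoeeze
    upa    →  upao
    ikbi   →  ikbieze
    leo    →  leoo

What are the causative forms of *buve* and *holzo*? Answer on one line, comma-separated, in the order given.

buveeze, holzoo

Looking at the last vowel of each stem: -eze when the last vowel of the stem is a front vowel (*vujoe*, *ikbi*); -o when the last vowel of the stem is a back vowel (*upa*, *leo*).
*buve* — last vowel /e/ (a front vowel) → -eze → *buveeze*.
*holzo*: last vowel = /o/, a back vowel → -o → *holzoo*.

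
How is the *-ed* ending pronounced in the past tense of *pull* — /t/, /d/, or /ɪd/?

The stem *pull* ends in a voiced sound other than /d/.
The -ed suffix is realized as /ɪd/ after /t, d/; as /t/ after other voiceless consonants; and as /d/ after other voiced sounds.
So -ed on *pull* is pronounced /d/.

/d/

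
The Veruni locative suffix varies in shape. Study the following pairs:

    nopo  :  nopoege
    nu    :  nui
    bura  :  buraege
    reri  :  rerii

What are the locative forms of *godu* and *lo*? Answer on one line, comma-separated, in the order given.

godui, loege

Looking at the last vowel of each stem: -i when the last vowel of the stem is a high vowel (*nu*, *reri*); -ege when the last vowel of the stem is a non-high vowel (*nopo*, *bura*).
*godu* — last vowel /u/ (a high vowel) → -i → *godui*.
*lo* — last vowel /o/ (a non-high vowel) → -ege → *loege*.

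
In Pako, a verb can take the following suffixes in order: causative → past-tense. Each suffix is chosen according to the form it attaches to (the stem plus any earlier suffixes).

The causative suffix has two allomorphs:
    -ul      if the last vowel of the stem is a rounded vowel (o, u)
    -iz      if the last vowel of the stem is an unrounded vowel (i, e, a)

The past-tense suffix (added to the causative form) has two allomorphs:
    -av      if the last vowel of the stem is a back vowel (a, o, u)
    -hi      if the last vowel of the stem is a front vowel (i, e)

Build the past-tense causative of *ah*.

*ah*: last vowel = /a/, an unrounded vowel → -iz → *ahiz*.
The causative form *ahiz*: last vowel = /i/, a front vowel → -hi → *ahizhi*.

ahizhi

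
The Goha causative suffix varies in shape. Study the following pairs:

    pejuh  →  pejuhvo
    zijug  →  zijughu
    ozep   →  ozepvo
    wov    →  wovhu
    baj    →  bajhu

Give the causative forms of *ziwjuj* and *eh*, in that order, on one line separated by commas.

The suffix is conditioned by the final consonant: -vo when the stem ends in a voiceless consonant (*pejuh*, *ozep*); -hu when the stem ends in a voiced consonant (*zijug*, *wov*, *baj*).
*ziwjuj* — final consonant /j/ (voiced) → -hu → *ziwjujhu*.
The final consonant of *eh* is /h/, which is voiceless, so the suffix is -vo, giving *ehvo*.

ziwjujhu, ehvo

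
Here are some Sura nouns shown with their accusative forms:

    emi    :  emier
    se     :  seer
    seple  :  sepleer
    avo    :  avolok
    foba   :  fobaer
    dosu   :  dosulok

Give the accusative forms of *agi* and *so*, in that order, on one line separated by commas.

agier, solok

The alternation tracks the last vowel of the stem — -lok when the last vowel of the stem is a rounded vowel (*avo*, *dosu*); -er when the last vowel of the stem is an unrounded vowel (*emi*, *se*, *seple*, *foba*).
The last vowel of *agi* is /i/, which is an unrounded vowel, so the suffix is -er, giving *agier*.
*so*: last vowel = /o/, a rounded vowel → -lok → *solok*.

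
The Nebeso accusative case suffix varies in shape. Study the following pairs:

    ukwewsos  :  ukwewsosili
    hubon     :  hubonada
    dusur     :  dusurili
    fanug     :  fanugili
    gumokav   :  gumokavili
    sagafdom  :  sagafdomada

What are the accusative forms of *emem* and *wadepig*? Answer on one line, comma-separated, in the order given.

ememada, wadepigili

The alternation tracks the final consonant of the stem — -ada when the stem ends in a nasal (*hubon*, *sagafdom*); -ili when the stem ends in a non-nasal consonant (*ukwewsos*, *dusur*, *fanug*, *gumokav*).
*emem* — final consonant /m/ (a nasal) → -ada → *ememada*.
Since the final consonant of *wadepig* is /g/ (non-nasal), it takes -ili, giving *wadepigili*.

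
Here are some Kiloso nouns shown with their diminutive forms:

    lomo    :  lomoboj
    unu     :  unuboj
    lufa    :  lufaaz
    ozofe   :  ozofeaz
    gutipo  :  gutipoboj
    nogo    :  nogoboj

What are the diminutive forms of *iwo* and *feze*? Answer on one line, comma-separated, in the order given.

The pattern is rounding harmony: -boj when the last vowel of the stem is a rounded vowel (*lomo*, *unu*, *gutipo*, *nogo*); -az when the last vowel of the stem is an unrounded vowel (*lufa*, *ozofe*).
*iwo* — last vowel /o/ (a rounded vowel) → -boj → *iwoboj*.
Since the last vowel of *feze* is /e/ (an unrounded vowel), it takes -az, giving *fezeaz*.

iwoboj, fezeaz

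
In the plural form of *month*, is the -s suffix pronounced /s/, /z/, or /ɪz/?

The stem *month* ends in a voiceless non-sibilant consonant.
The plural suffix surfaces as /ɪz/ after sibilants, /s/ after other voiceless consonants, and /z/ after other voiced sounds.
So the plural -s on *month* is pronounced /s/.

/s/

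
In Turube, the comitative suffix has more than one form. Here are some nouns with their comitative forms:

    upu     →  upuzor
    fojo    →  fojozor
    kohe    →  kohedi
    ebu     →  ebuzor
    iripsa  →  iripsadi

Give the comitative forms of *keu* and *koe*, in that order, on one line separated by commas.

keuzor, koedi

Looking at the last vowel of each stem: -zor when the last vowel of the stem is a rounded vowel (*upu*, *fojo*, *ebu*); -di when the last vowel of the stem is an unrounded vowel (*kohe*, *iripsa*).
*keu*: last vowel = /u/, a rounded vowel → -zor → *keuzor*.
*koe*: last vowel = /e/, an unrounded vowel → -di → *koedi*.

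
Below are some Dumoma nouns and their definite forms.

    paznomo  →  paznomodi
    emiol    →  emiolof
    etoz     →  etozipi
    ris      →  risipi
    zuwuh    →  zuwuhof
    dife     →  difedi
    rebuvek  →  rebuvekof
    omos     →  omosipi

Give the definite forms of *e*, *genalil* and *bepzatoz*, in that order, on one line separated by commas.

The pattern is sibilance of the final sound: -ipi when the stem ends in a sibilant (*etoz*, *ris*, *omos*); -of when the stem ends in a non-sibilant consonant (*emiol*, *zuwuh*, *rebuvek*); -di when the stem ends in a vowel (*paznomo*, *dife*).
*e* — final sound /e/ (a vowel) → -di → *edi*.
Since the final sound of *genalil* is /l/ (a non-sibilant consonant), it takes -of, giving *genalilof*.
*bepzatoz* — final sound /z/ (a sibilant) → -ipi → *bepzatozipi*.

edi, genalilof, bepzatozipi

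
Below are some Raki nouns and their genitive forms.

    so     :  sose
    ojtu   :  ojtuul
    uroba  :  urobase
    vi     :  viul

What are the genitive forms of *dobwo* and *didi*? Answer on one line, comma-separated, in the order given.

dobwose, didiul

The pattern is height harmony: -ul when the last vowel of the stem is a high vowel (*ojtu*, *vi*); -se when the last vowel of the stem is a non-high vowel (*so*, *uroba*).
The last vowel of *dobwo* is /o/, which is a non-high vowel, so the suffix is -se, giving *dobwose*.
*didi* — last vowel /i/ (a high vowel) → -ul → *didiul*.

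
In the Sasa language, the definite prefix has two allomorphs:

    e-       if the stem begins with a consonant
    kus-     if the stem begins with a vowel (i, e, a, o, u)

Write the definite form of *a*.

The first sound of *a* is /a/, which is a vowel, so the prefix is kus-, giving *kusa*.

kusa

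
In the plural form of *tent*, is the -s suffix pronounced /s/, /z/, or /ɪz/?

The stem *tent* ends in a voiceless non-sibilant consonant.
The plural suffix surfaces as /ɪz/ after sibilants, /s/ after other voiceless consonants, and /z/ after other voiced sounds.
So the plural -s on *tent* is pronounced /s/.

/s/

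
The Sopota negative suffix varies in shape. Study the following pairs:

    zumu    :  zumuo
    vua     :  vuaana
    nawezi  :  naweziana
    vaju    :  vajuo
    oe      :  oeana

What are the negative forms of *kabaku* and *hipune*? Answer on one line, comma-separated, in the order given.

kabakuo, hipuneana

Looking at the last vowel of each stem: -o when the last vowel of the stem is a rounded vowel (*zumu*, *vaju*); -ana when the last vowel of the stem is an unrounded vowel (*vua*, *nawezi*, *oe*).
*kabaku* — last vowel /u/ (a rounded vowel) → -o → *kabakuo*.
*hipune*: last vowel = /e/, an unrounded vowel → -ana → *hipuneana*.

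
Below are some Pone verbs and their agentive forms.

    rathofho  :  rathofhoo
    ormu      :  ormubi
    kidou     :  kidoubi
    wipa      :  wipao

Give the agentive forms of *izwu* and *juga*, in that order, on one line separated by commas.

izwubi, jugao

The alternation tracks the last vowel of the stem — -bi when the last vowel of the stem is a high vowel (*ormu*, *kidou*); -o when the last vowel of the stem is a non-high vowel (*rathofho*, *wipa*).
Since the last vowel of *izwu* is /u/ (a high vowel), it takes -bi, giving *izwubi*.
*juga* — last vowel /a/ (a non-high vowel) → -o → *jugao*.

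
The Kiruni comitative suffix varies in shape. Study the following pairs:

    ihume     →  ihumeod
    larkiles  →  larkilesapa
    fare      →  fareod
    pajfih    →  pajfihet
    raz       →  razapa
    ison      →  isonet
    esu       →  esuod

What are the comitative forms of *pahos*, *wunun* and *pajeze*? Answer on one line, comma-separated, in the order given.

pahosapa, wununet, pajezeod

Looking at the final sound of each stem: -apa when the stem ends in a sibilant (*larkiles*, *raz*); -et when the stem ends in a non-sibilant consonant (*pajfih*, *ison*); -od when the stem ends in a vowel (*ihume*, *fare*, *esu*).
*pahos*: final sound = /s/, a sibilant → -apa → *pahosapa*.
Since the final sound of *wunun* is /n/ (a non-sibilant consonant), it takes -et, giving *wununet*.
*pajeze* — final sound /e/ (a vowel) → -od → *pajezeod*.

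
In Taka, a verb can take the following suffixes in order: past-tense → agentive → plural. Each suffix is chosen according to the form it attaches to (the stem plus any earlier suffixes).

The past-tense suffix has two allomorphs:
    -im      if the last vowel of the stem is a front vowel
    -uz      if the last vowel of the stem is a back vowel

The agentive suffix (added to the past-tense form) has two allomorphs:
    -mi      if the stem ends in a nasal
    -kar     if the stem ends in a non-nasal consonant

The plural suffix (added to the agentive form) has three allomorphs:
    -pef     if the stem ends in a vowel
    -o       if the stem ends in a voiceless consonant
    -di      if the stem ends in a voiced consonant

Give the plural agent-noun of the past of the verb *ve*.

veimmipef

*ve* — last vowel /e/ (a front vowel) → -im → *veim*.
The past-tense form *veim*: final consonant = /m/, a nasal → -mi → *veimmi*.
The final sound of the agentive form *veimmi* is /i/, which is a vowel, so the plural suffix is -pef, giving *veimmipef*.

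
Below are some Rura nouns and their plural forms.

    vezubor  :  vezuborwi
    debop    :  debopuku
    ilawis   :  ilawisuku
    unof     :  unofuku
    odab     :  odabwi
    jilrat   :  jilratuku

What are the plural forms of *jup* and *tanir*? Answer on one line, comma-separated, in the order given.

Looking at the final consonant of each stem: -uku when the stem ends in a voiceless consonant (*debop*, *ilawis*, *unof*, *jilrat*); -wi when the stem ends in a voiced consonant (*vezubor*, *odab*).
Since the final consonant of *jup* is /p/ (voiceless), it takes -uku, giving *jupuku*.
*tanir*: final consonant = /r/, voiced → -wi → *tanirwi*.

jupuku, tanirwi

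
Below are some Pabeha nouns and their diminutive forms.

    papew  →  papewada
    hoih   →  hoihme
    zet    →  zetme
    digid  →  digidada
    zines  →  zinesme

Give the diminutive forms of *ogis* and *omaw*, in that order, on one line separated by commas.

ogisme, omawada

Looking at the final consonant of each stem: -me when the stem ends in a voiceless consonant (*hoih*, *zet*, *zines*); -ada when the stem ends in a voiced consonant (*papew*, *digid*).
The final consonant of *ogis* is /s/, which is voiceless, so the suffix is -me, giving *ogisme*.
*omaw*: final consonant = /w/, voiced → -ada → *omawada*.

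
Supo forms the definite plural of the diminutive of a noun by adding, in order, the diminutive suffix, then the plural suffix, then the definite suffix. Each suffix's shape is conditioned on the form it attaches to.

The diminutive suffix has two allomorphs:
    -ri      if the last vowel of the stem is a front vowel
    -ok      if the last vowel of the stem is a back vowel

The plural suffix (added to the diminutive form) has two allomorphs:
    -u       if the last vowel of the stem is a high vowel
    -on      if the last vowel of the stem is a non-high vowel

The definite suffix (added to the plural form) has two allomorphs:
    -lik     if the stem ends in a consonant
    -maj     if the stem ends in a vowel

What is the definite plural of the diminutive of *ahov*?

Since the last vowel of *ahov* is /o/ (a back vowel), it takes -ok, giving *ahovok*.
The diminutive form *ahovok* — last vowel /o/ (a non-high vowel) → -on → *ahovokon*.
The plural form *ahovokon* — final sound /n/ (a consonant) → -lik → *ahovokonlik*.

ahovokonlik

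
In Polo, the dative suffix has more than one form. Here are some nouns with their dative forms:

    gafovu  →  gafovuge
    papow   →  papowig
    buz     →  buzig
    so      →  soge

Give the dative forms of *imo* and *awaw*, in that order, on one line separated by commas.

imoge, awawig

The pattern is consonant vs. vowel: -ig when the stem ends in a consonant (*papow*, *buz*); -ge when the stem ends in a vowel (*gafovu*, *so*).
*imo* — final sound /o/ (a vowel) → -ge → *imoge*.
Since the final sound of *awaw* is /w/ (a consonant), it takes -ig, giving *awawig*.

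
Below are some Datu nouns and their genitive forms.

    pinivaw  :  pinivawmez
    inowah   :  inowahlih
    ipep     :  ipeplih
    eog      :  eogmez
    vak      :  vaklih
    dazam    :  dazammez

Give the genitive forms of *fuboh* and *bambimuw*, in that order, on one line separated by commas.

fubohlih, bambimuwmez

The pattern is voicing of the final consonant: -lih when the stem ends in a voiceless consonant (*inowah*, *ipep*, *vak*); -mez when the stem ends in a voiced consonant (*pinivaw*, *eog*, *dazam*).
*fuboh*: final consonant = /h/, voiceless → -lih → *fubohlih*.
*bambimuw*: final consonant = /w/, voiced → -mez → *bambimuwmez*.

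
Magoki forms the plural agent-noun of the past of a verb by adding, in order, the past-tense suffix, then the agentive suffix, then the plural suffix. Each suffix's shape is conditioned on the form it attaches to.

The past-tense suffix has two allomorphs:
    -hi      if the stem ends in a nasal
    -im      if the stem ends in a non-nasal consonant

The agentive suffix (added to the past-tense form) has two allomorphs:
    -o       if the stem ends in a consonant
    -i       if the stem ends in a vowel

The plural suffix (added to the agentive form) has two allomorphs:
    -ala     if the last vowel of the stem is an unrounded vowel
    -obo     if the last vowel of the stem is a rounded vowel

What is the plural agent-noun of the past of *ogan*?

The final consonant of *ogan* is /n/, which is a nasal, so the past-tense suffix is -hi, giving *oganhi*.
The final sound of the past-tense form *oganhi* is /i/, which is a vowel, so the agentive suffix is -i, giving *oganhii*.
The agentive form *oganhii*: last vowel = /i/, an unrounded vowel → -ala → *oganhiiala*.

oganhiiala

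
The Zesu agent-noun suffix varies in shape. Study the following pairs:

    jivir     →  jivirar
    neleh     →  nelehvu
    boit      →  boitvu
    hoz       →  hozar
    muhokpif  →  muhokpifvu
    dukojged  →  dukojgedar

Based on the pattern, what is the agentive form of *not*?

Looking at the final consonant of each stem: -vu when the stem ends in a voiceless consonant (*neleh*, *boit*, *muhokpif*); -ar when the stem ends in a voiced consonant (*jivir*, *hoz*, *dukojged*).
The final consonant of *not* is /t/, which is voiceless, so the suffix is -vu, giving *notvu*.

notvu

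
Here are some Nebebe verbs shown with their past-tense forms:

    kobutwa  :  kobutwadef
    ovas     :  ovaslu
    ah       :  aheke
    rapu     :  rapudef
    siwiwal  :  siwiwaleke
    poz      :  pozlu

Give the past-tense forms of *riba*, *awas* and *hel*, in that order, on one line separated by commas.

ribadef, awaslu, heleke

The suffix is conditioned by the final sound: -lu when the stem ends in a sibilant (*ovas*, *poz*); -eke when the stem ends in a non-sibilant consonant (*ah*, *siwiwal*); -def when the stem ends in a vowel (*kobutwa*, *rapu*).
Since the final sound of *riba* is /a/ (a vowel), it takes -def, giving *ribadef*.
*awas* — final sound /s/ (a sibilant) → -lu → *awaslu*.
*hel*: final sound = /l/, a non-sibilant consonant → -eke → *heleke*.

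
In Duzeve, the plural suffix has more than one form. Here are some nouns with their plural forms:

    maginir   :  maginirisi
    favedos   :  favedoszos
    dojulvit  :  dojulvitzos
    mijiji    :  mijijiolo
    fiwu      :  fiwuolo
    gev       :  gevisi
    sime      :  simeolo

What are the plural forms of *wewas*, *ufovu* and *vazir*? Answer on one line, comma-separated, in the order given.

wewaszos, ufovuolo, vazirisi

Looking at the final sound of each stem: -zos when the stem ends in a voiceless consonant (*favedos*, *dojulvit*); -isi when the stem ends in a voiced consonant (*maginir*, *gev*); -olo when the stem ends in a vowel (*mijiji*, *fiwu*, *sime*).
*wewas*: final sound = /s/, a voiceless consonant → -zos → *wewaszos*.
*ufovu* — final sound /u/ (a vowel) → -olo → *ufovuolo*.
The final sound of *vazir* is /r/, which is a voiced consonant, so the suffix is -isi, giving *vazirisi*.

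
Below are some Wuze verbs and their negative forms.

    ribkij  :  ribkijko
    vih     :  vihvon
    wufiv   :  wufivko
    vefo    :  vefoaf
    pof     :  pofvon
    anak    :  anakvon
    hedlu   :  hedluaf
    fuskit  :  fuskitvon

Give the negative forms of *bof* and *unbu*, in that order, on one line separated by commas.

The pattern is voicing of the final sound: -von when the stem ends in a voiceless consonant (*vih*, *pof*, *anak*, *fuskit*); -ko when the stem ends in a voiced consonant (*ribkij*, *wufiv*); -af when the stem ends in a vowel (*vefo*, *hedlu*).
Since the final sound of *bof* is /f/ (a voiceless consonant), it takes -von, giving *bofvon*.
The final sound of *unbu* is /u/, which is a vowel, so the suffix is -af, giving *unbuaf*.

bofvon, unbuaf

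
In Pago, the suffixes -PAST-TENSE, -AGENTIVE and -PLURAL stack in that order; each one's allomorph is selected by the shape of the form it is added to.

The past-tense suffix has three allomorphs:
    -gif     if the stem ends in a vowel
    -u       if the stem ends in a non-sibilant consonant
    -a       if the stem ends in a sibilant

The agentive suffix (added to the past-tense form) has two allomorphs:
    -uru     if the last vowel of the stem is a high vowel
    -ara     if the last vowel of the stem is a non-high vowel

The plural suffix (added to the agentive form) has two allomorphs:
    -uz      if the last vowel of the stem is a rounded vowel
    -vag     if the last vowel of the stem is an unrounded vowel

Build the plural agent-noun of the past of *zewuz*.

Since the final sound of *zewuz* is /z/ (a sibilant), it takes -a, giving *zewuza*.
Since the last vowel of the past-tense form *zewuza* is /a/ (a non-high vowel), it takes -ara, giving *zewuzaara*.
The agentive form *zewuzaara*: last vowel = /a/, an unrounded vowel → -vag → *zewuzaaravag*.

zewuzaaravag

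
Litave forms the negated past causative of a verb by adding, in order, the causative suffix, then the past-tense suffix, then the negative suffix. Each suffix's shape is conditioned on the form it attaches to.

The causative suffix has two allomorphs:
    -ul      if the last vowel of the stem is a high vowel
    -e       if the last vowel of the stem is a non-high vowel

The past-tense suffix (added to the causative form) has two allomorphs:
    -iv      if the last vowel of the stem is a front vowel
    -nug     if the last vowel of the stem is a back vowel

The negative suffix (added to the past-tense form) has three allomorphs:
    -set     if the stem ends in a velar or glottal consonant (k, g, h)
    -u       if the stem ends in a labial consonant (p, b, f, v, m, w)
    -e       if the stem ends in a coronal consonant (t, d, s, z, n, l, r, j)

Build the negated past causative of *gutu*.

The last vowel of *gutu* is /u/, which is a high vowel, so the causative suffix is -ul, giving *gutuul*.
The causative form *gutuul*: last vowel = /u/, a back vowel → -nug → *gutuulnug*.
The final consonant of the past-tense form *gutuulnug* is /g/, which is velar/glottal, so the negative suffix is -set, giving *gutuulnugset*.

gutuulnugset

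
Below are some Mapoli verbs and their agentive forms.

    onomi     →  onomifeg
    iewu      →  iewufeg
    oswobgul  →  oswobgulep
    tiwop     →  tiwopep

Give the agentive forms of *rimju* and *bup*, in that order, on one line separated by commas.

Looking at the final sound of each stem: -ep when the stem ends in a consonant (*oswobgul*, *tiwop*); -feg when the stem ends in a vowel (*onomi*, *iewu*).
*rimju* — final sound /u/ (a vowel) → -feg → *rimjufeg*.
*bup* — final sound /p/ (a consonant) → -ep → *bupep*.

rimjufeg, bupep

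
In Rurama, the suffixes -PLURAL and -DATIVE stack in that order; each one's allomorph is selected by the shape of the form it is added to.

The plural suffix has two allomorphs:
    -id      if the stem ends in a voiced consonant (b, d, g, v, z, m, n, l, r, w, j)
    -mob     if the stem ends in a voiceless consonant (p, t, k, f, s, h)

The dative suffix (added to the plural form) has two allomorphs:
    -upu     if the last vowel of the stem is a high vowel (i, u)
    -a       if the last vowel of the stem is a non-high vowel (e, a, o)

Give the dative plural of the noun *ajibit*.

Since the final consonant of *ajibit* is /t/ (voiceless), it takes -mob, giving *ajibitmob*.
The last vowel of the plural form *ajibitmob* is /o/, which is a non-high vowel, so the dative suffix is -a, giving *ajibitmoba*.

ajibitmoba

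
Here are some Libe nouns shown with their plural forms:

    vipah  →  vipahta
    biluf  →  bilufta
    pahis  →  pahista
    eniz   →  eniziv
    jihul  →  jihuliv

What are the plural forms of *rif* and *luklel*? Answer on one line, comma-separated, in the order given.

Looking at the final consonant of each stem: -ta when the stem ends in a voiceless consonant (*vipah*, *biluf*, *pahis*); -iv when the stem ends in a voiced consonant (*eniz*, *jihul*).
*rif*: final consonant = /f/, voiceless → -ta → *rifta*.
Since the final consonant of *luklel* is /l/ (voiced), it takes -iv, giving *lukleliv*.

rifta, lukleliv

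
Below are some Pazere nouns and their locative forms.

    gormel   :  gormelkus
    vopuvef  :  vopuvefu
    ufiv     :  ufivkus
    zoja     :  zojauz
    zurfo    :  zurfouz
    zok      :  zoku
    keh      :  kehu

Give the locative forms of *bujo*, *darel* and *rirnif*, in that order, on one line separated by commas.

Looking at the final sound of each stem: -u when the stem ends in a voiceless consonant (*vopuvef*, *zok*, *keh*); -kus when the stem ends in a voiced consonant (*gormel*, *ufiv*); -uz when the stem ends in a vowel (*zoja*, *zurfo*).
*bujo* — final sound /o/ (a vowel) → -uz → *bujouz*.
*darel* — final sound /l/ (a voiced consonant) → -kus → *darelkus*.
The final sound of *rirnif* is /f/, which is a voiceless consonant, so the suffix is -u, giving *rirnifu*.

bujouz, darelkus, rirnifu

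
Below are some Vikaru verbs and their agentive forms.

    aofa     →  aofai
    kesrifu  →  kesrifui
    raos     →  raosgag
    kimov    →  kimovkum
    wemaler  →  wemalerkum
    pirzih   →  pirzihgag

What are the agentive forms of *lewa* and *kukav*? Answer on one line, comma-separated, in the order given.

lewai, kukavkum

The suffix is conditioned by the final sound: -gag when the stem ends in a voiceless consonant (*raos*, *pirzih*); -kum when the stem ends in a voiced consonant (*kimov*, *wemaler*); -i when the stem ends in a vowel (*aofa*, *kesrifu*).
The final sound of *lewa* is /a/, which is a vowel, so the suffix is -i, giving *lewai*.
Since the final sound of *kukav* is /v/ (a voiced consonant), it takes -kum, giving *kukavkum*.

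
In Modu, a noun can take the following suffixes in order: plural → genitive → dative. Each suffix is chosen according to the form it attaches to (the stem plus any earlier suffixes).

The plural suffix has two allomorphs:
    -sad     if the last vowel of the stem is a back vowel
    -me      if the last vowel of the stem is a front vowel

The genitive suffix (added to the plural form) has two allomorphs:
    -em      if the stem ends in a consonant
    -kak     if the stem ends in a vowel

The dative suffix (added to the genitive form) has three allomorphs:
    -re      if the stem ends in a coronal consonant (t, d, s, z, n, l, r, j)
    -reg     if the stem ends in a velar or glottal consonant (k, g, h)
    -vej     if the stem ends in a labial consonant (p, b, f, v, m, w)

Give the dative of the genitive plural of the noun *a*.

*a* — last vowel /a/ (a back vowel) → -sad → *asad*.
The plural form *asad*: final sound = /d/, a consonant → -em → *asadem*.
Since the final consonant of the genitive form *asadem* is /m/ (labial), it takes -vej, giving *asademvej*.

asademvej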